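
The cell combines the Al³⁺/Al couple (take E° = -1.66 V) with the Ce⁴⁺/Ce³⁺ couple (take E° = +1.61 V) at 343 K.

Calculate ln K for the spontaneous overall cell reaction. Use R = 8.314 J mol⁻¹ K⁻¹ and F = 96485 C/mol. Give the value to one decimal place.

Cathode: Ce⁴⁺/Ce³⁺; anode: Al³⁺/Al. E°cell = (+1.61) − (-1.66) = +3.27 V, with n = 3.
ΔG° = −nFE° = −RT ln K, so ln K = nFE°/(RT) = (3)(96485)(+3.27) / ((8.314)(343)) = 331.913.

331.9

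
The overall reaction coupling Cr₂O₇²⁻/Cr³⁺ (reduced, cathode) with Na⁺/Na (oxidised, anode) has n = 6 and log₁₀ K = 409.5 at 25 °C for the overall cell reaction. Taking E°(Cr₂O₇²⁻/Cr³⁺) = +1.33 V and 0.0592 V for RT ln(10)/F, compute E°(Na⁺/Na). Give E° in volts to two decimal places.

E°cell = (0.0592/n)·log K = (0.0592/6)(409.5) = +4.040 V.
Since Cr₂O₇²⁻/Cr³⁺ is the cathode and Na⁺/Na the anode, E°cell = E°(Cr₂O₇²⁻/Cr³⁺) − E°(Na⁺/Na).
So E°(Na⁺/Na) = E°(Cr₂O₇²⁻/Cr³⁺) − E°cell = (+1.33) − (+4.040) = -2.71 V.

-2.71 V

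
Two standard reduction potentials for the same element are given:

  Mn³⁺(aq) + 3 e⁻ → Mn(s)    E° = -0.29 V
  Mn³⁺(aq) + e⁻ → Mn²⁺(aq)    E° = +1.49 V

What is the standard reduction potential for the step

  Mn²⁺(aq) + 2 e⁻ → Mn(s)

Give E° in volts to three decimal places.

-1.180 V

Sequential free energies add, so n₃E°₃ = n₁E°₁ + n₂E°₂.
With n₃ = 3, and the known step contributing 1×(+1.49) V, the unknown satisfies 2·E° = 3×(-0.29) − 1×(+1.49) = -2.360.
E° = -2.360 / 2 = -1.180 V.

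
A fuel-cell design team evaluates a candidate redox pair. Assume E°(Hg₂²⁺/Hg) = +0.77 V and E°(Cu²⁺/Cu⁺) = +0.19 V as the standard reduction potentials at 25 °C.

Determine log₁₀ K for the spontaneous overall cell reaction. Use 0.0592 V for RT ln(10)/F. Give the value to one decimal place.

Cathode: Hg₂²⁺/Hg; anode: Cu²⁺/Cu⁺. E°cell = +0.58 V, n = 2.
log K = nE°cell / 0.0592 = (2)(+0.58) / 0.0592 = 19.6.

19.6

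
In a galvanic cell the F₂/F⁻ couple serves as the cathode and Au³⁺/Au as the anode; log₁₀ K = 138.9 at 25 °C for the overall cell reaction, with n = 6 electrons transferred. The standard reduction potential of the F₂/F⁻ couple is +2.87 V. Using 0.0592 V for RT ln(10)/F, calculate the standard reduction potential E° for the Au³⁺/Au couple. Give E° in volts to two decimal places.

+1.50 V

E°cell = (0.0592/n)·log K = (0.0592/6)(138.9) = +1.370 V.
Since F₂/F⁻ is the cathode and Au³⁺/Au the anode, E°cell = E°(F₂/F⁻) − E°(Au³⁺/Au).
So E°(Au³⁺/Au) = E°(F₂/F⁻) − E°cell = (+2.87) − (+1.370) = +1.50 V.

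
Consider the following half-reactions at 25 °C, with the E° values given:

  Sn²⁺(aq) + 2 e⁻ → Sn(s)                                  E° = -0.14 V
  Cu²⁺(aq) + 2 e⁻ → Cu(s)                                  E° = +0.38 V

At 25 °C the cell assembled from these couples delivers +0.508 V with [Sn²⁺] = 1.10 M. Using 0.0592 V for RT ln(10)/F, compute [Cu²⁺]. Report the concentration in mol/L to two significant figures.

0.43 M

Cu²⁺/Cu is the cathode, Sn²⁺/Sn the anode: E°cell = +0.52 V, n = 2.
Overall reaction: Cu²⁺(aq) + Sn(s) → Cu(s) + Sn²⁺(aq); Q = [Sn²⁺]^1/[Cu²⁺]^1.
From E = E° − (0.0592/n) log Q: log Q = (E° − E)·n/0.0592 = (+0.52 − (+0.508))·2/0.0592 = 0.4054.
So 1·log[Cu²⁺] = 1·log(1.1) − log Q = 0.0414 − (0.4054) = -0.3640; [Cu²⁺] = 10^(-0.3640) ≈ 0.43 M.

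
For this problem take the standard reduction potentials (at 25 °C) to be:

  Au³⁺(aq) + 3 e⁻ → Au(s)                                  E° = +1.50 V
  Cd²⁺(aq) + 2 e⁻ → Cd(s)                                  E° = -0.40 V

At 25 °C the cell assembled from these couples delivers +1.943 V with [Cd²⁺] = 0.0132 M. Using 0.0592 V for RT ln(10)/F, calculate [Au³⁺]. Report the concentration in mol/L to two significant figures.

0.23 M

Au³⁺/Au is the cathode, Cd²⁺/Cd the anode: E°cell = +1.90 V, n = 6.
Overall reaction: 2 Au³⁺(aq) + 3 Cd(s) → 2 Au(s) + 3 Cd²⁺(aq); Q = [Cd²⁺]^3/[Au³⁺]^2.
From E = E° − (0.0592/n) log Q: log Q = (E° − E)·n/0.0592 = (+1.90 − (+1.943))·6/0.0592 = -4.3581.
So 2·log[Au³⁺] = 3·log(0.0132) − log Q = -5.6383 − (-4.3581) = -1.2802; log[Au³⁺] = -1.2802 / 2 = -0.6401; [Au³⁺] = 10^(-0.6401) ≈ 0.23 M.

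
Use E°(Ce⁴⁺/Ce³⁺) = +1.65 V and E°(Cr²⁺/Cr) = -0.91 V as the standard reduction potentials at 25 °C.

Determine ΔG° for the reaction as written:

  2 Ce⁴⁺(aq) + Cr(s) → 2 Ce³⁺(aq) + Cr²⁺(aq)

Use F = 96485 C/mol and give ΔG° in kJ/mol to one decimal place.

As written, Ce⁴⁺/Ce³⁺ is reduced (cathode) and Cr²⁺/Cr is oxidised (anode), so E°cell = (+1.65) − (-0.91) = +2.56 V.
Balancing electrons gives n = 2.
ΔG° = −nFE° = −(2)(96485)(+2.56) = -494,003 J = -494.0 kJ/mol.

-494.0 kJ/mol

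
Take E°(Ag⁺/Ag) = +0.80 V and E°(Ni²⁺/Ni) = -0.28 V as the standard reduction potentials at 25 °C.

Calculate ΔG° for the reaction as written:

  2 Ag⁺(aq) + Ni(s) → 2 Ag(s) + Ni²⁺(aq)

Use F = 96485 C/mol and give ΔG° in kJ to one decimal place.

-208.4 kJ

As written, Ag⁺/Ag is reduced (cathode) and Ni²⁺/Ni is oxidised (anode), so E°cell = (+0.80) − (-0.28) = +1.08 V.
Balancing electrons gives n = 2.
ΔG° = −nFE° = −(2)(96485)(+1.08) = -208,408 J = -208.4 kJ.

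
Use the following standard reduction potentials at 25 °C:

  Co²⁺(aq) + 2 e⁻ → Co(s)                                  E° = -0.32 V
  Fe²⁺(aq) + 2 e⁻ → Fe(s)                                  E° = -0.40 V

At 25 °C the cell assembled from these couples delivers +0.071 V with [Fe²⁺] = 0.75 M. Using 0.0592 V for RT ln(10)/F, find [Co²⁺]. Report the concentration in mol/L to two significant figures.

0.37 M

Co²⁺/Co is the cathode, Fe²⁺/Fe the anode: E°cell = +0.08 V, n = 2.
Overall reaction: Co²⁺(aq) + Fe(s) → Co(s) + Fe²⁺(aq); Q = [Fe²⁺]^1/[Co²⁺]^1.
From E = E° − (0.0592/n) log Q: log Q = (E° − E)·n/0.0592 = (+0.08 − (+0.071))·2/0.0592 = 0.3041.
So 1·log[Co²⁺] = 1·log(0.75) − log Q = -0.1249 − (0.3041) = -0.4290; [Co²⁺] = 10^(-0.4290) ≈ 0.37 M.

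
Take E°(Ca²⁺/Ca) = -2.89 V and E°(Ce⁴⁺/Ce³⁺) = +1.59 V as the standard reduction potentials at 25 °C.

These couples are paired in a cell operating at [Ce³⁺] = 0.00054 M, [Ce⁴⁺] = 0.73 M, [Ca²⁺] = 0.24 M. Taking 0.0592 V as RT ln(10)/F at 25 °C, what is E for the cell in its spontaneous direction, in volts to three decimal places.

Ce⁴⁺/Ce³⁺ is the cathode (higher E°), Ca²⁺/Ca the anode: E°cell = +1.59 − (-2.89) = +4.48 V, n = 2.
Overall: 2 Ce⁴⁺(aq) + Ca(s) → 2 Ce³⁺(aq) + Ca²⁺(aq)
Q = [Ce³⁺]^2·[Ca²⁺] / ([Ce⁴⁺]^2); log Q = -6.882.
E = E° − (0.0592/n) log Q = +4.48 − (0.0592/2)(-6.882) = +4.684 V.

+4.684 V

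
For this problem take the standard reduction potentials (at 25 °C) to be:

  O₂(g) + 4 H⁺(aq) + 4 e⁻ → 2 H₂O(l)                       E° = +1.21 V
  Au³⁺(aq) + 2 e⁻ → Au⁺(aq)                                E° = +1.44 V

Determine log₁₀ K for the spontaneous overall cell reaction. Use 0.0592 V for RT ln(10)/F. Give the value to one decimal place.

15.5

Cathode: Au³⁺/Au⁺; anode: O₂/H₂O. E°cell = +0.23 V, n = 4.
log K = nE°cell / 0.0592 = (4)(+0.23) / 0.0592 = 15.5.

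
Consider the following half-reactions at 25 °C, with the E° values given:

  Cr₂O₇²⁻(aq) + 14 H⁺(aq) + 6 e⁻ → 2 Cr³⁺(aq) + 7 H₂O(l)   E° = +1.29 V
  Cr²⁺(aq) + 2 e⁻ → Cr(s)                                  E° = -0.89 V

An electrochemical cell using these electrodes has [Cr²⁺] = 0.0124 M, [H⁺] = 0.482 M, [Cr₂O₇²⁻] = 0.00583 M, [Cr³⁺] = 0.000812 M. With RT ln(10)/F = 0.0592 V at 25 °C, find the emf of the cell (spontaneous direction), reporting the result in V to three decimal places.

Cr₂O₇²⁻/Cr³⁺ is the cathode (higher E°), Cr²⁺/Cr the anode: E°cell = +1.29 − (-0.89) = +2.18 V, n = 6.
Overall: Cr₂O₇²⁻(aq) + 14 H⁺(aq) + 3 Cr(s) → 2 Cr³⁺(aq) + 7 H₂O(l) + 3 Cr²⁺(aq)
Q = [Cr³⁺]^2·[Cr²⁺]^3 / ([Cr₂O₇²⁻]·[H⁺]^14); log Q = -5.229.
E = E° − (0.0592/n) log Q = +2.18 − (0.0592/6)(-5.229) = +2.232 V.

+2.232 V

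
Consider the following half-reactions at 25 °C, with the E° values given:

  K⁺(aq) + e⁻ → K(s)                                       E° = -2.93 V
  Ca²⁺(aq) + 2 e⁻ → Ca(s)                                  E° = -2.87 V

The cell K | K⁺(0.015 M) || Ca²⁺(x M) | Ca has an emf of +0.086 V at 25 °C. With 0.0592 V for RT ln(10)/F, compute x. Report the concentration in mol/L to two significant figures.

Ca²⁺/Ca is the cathode, K⁺/K the anode: E°cell = +0.06 V, n = 2.
Overall reaction: Ca²⁺(aq) + 2 K(s) → Ca(s) + 2 K⁺(aq); Q = [K⁺]^2/[Ca²⁺]^1.
From E = E° − (0.0592/n) log Q: log Q = (E° − E)·n/0.0592 = (+0.06 − (+0.086))·2/0.0592 = -0.8784.
So 1·log[Ca²⁺] = 2·log(0.015) − log Q = -3.6478 − (-0.8784) = -2.7694; [Ca²⁺] = 10^(-2.7694) ≈ 0.0017 M.

0.0017 M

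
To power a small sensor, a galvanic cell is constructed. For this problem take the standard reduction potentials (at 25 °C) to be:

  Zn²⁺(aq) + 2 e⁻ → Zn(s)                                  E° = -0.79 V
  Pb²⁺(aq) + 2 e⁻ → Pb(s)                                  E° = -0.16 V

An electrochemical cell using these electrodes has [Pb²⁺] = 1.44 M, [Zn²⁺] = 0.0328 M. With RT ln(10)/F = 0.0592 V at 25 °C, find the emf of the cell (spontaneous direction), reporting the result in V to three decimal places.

+0.679 V

Pb²⁺/Pb is the cathode (higher E°), Zn²⁺/Zn the anode: E°cell = -0.16 − (-0.79) = +0.63 V, n = 2.
Overall: Pb²⁺(aq) + Zn(s) → Pb(s) + Zn²⁺(aq)
Q = [Zn²⁺] / ([Pb²⁺]); log Q = -1.642.
E = E° − (0.0592/n) log Q = +0.63 − (0.0592/2)(-1.642) = +0.679 V.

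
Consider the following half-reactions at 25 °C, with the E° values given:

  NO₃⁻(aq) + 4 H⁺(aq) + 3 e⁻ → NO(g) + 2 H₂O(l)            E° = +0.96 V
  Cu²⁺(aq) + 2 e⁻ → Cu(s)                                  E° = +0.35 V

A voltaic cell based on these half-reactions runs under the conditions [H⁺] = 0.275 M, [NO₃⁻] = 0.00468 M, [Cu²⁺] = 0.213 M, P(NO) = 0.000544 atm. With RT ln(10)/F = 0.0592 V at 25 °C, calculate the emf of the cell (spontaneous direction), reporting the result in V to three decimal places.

NO₃⁻/NO is the cathode (higher E°), Cu²⁺/Cu the anode: E°cell = +0.96 − (+0.35) = +0.61 V, n = 6.
Overall: 2 NO₃⁻(aq) + 8 H⁺(aq) + 3 Cu(s) → 2 NO(g) + 4 H₂O(l) + 3 Cu²⁺(aq)
Q = P(NO)^2·[Cu²⁺]^3 / ([NO₃⁻]^2·[H⁺]^8); log Q = 0.601.
E = E° − (0.0592/n) log Q = +0.61 − (0.0592/6)(0.601) = +0.604 V.

+0.604 V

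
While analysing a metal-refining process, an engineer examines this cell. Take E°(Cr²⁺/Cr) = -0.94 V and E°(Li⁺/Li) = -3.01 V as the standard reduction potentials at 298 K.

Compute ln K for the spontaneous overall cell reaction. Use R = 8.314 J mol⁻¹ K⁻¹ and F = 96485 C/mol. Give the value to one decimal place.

161.2

Cathode: Cr²⁺/Cr; anode: Li⁺/Li. E°cell = (-0.94) − (-3.01) = +2.07 V, with n = 2.
ΔG° = −nFE° = −RT ln K, so ln K = nFE°/(RT) = (2)(96485)(+2.07) / ((8.314)(298)) = 161.226.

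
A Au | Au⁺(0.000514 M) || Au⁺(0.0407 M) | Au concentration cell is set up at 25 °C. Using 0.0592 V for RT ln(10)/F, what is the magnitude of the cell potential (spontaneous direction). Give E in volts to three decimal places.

For a concentration cell E°cell = 0. The 0.0407 M side is the cathode (reduction is favoured where [Au⁺] is higher).
With n = 1, E = −(0.0592/1) log([Au⁺]ₐₙ/[Au⁺]꜀ₐₜ) = −(0.0592/1) log(0.000514/0.0407) = −(0.0592/1)(-1.899) = +0.112 V.

+0.112 V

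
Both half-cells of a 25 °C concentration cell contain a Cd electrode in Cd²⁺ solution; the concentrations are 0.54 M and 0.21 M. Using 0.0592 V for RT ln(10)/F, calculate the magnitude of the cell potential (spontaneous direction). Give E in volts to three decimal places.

For a concentration cell E°cell = 0. The 0.54 M side is the cathode (reduction is favoured where [Cd²⁺] is higher).
With n = 2, E = −(0.0592/2) log([Cd²⁺]ₐₙ/[Cd²⁺]꜀ₐₜ) = −(0.0592/2) log(0.21/0.54) = −(0.0592/2)(-0.410) = +0.012 V.

+0.012 V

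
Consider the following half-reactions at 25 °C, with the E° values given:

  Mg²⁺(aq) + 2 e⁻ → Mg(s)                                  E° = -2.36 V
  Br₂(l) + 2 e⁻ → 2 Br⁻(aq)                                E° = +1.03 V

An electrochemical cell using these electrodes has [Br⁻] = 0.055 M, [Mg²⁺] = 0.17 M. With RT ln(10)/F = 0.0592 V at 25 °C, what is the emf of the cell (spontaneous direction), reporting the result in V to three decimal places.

Br₂/Br⁻ is the cathode (higher E°), Mg²⁺/Mg the anode: E°cell = +1.03 − (-2.36) = +3.39 V, n = 2.
Overall: Br₂(l) + Mg(s) → 2 Br⁻(aq) + Mg²⁺(aq)
Q = [Br⁻]^2·[Mg²⁺]; log Q = -3.289.
E = E° − (0.0592/n) log Q = +3.39 − (0.0592/2)(-3.289) = +3.487 V.

+3.487 V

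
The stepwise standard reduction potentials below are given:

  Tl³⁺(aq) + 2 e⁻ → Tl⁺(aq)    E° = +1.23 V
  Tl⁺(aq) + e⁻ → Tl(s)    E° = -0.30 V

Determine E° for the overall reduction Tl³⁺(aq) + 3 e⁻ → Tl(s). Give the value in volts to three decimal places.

+0.720 V

Since ΔG° = −nFE° is additive over sequential reductions, n₃E°₃ = n₁E°₁ + n₂E°₂.
E°₃ = (2×+1.23 + 1×-0.30) / 3 = (+2.160) / 3 = +0.720 V.
Simply averaging or adding the two E° values would be wrong; the electron-weighted sum is required.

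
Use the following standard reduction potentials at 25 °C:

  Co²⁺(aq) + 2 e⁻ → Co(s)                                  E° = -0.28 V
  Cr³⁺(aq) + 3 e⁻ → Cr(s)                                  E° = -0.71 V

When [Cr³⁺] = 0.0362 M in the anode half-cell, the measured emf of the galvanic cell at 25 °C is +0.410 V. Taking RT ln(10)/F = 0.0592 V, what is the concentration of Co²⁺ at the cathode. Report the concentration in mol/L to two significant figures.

Co²⁺/Co is the cathode, Cr³⁺/Cr the anode: E°cell = +0.43 V, n = 6.
Overall reaction: 3 Co²⁺(aq) + 2 Cr(s) → 3 Co(s) + 2 Cr³⁺(aq); Q = [Cr³⁺]^2/[Co²⁺]^3.
From E = E° − (0.0592/n) log Q: log Q = (E° − E)·n/0.0592 = (+0.43 − (+0.410))·6/0.0592 = 2.0270.
So 3·log[Co²⁺] = 2·log(0.0362) − log Q = -2.8826 − (2.0270) = -4.9096; log[Co²⁺] = -4.9096 / 3 = -1.6365; [Co²⁺] = 10^(-1.6365) ≈ 0.023 M.

0.023 M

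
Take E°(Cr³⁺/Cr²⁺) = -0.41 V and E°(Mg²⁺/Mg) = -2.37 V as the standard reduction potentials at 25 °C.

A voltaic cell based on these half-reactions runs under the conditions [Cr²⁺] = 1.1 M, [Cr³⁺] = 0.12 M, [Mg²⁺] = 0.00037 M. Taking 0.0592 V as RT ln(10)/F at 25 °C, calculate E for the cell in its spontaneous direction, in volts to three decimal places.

+2.005 V

Cr³⁺/Cr²⁺ is the cathode (higher E°), Mg²⁺/Mg the anode: E°cell = -0.41 − (-2.37) = +1.96 V, n = 2.
Overall: 2 Cr³⁺(aq) + Mg(s) → 2 Cr²⁺(aq) + Mg²⁺(aq)
Q = [Cr²⁺]^2·[Mg²⁺] / ([Cr³⁺]^2); log Q = -1.507.
E = E° − (0.0592/n) log Q = +1.96 − (0.0592/2)(-1.507) = +2.005 V.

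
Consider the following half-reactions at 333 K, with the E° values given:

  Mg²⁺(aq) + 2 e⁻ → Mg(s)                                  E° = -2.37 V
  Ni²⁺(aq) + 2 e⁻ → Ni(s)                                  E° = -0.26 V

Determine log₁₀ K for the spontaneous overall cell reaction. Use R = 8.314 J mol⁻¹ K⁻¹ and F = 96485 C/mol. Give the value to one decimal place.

63.9

Cathode: Ni²⁺/Ni; anode: Mg²⁺/Mg. E°cell = (-0.26) − (-2.37) = +2.11 V, with n = 2.
ΔG° = −nFE° = −RT ln K, so ln K = nFE°/(RT) = (2)(96485)(+2.11) / ((8.314)(333)) = 147.068.
log₁₀ K = 147.068 / ln 10 = 63.9.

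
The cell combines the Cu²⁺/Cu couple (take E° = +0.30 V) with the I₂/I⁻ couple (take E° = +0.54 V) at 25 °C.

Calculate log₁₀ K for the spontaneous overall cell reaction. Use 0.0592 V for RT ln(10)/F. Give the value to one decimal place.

8.1

Cathode: I₂/I⁻; anode: Cu²⁺/Cu. E°cell = +0.24 V, n = 2.
log K = nE°cell / 0.0592 = (2)(+0.24) / 0.0592 = 8.1.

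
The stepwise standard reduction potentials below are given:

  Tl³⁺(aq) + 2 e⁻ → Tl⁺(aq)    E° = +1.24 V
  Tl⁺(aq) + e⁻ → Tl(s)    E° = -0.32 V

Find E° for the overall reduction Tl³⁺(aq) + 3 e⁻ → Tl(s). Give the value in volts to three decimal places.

+0.720 V

Standard free energies of sequential steps add: ΔG°₃ = ΔG°₁ + ΔG°₂, so n₃E°₃ = n₁E°₁ + n₂E°₂.
E°₃ = (2×+1.24 + 1×-0.32) / 3 = (+2.160) / 3 = +0.720 V.
E° values themselves are not directly additive — weighting by electron count is essential.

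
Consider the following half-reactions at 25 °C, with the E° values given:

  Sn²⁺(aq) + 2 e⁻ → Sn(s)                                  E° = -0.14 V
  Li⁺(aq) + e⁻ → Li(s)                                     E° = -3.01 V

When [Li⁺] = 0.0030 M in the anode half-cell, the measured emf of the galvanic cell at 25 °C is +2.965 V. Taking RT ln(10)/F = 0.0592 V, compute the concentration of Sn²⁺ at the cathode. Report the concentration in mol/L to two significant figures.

Sn²⁺/Sn is the cathode, Li⁺/Li the anode: E°cell = +2.87 V, n = 2.
Overall reaction: Sn²⁺(aq) + 2 Li(s) → Sn(s) + 2 Li⁺(aq); Q = [Li⁺]^2/[Sn²⁺]^1.
From E = E° − (0.0592/n) log Q: log Q = (E° − E)·n/0.0592 = (+2.87 − (+2.965))·2/0.0592 = -3.2095.
So 1·log[Sn²⁺] = 2·log(0.003) − log Q = -5.0458 − (-3.2095) = -1.8363; [Sn²⁺] = 10^(-1.8363) ≈ 0.015 M.

0.015 M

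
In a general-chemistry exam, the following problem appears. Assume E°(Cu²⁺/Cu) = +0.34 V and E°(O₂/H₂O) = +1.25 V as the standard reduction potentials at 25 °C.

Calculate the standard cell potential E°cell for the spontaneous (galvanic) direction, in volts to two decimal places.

+0.91 V

The O₂/H₂O couple has the higher reduction potential, so it is the cathode; Cu²⁺/Cu is oxidised at the anode.
E°cell = E°(cathode) − E°(anode) = (+1.25) − (+0.34) = +0.91 V.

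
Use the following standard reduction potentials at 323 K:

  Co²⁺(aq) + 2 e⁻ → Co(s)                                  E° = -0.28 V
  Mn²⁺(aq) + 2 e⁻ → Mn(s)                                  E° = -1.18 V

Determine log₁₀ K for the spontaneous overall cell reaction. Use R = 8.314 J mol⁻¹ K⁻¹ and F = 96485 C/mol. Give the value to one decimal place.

28.1

Cathode: Co²⁺/Co; anode: Mn²⁺/Mn. E°cell = (-0.28) − (-1.18) = +0.90 V, with n = 2.
ΔG° = −nFE° = −RT ln K, so ln K = nFE°/(RT) = (2)(96485)(+0.90) / ((8.314)(323)) = 64.673.
log₁₀ K = 64.673 / ln 10 = 28.1.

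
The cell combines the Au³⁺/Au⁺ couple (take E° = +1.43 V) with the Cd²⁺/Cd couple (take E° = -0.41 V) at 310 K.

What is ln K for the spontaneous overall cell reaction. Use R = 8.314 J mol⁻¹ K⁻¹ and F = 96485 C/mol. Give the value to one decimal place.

137.8

Cathode: Au³⁺/Au⁺; anode: Cd²⁺/Cd. E°cell = (+1.43) − (-0.41) = +1.84 V, with n = 2.
ΔG° = −nFE° = −RT ln K, so ln K = nFE°/(RT) = (2)(96485)(+1.84) / ((8.314)(310)) = 137.764.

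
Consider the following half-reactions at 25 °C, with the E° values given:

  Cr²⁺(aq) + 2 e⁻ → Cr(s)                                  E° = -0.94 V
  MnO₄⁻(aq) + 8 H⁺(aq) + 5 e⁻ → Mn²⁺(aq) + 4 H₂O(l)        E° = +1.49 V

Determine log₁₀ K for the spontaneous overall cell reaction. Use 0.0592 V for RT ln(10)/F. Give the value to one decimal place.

410.5

Cathode: MnO₄⁻/Mn²⁺; anode: Cr²⁺/Cr. E°cell = +2.43 V, n = 10.
log K = nE°cell / 0.0592 = (10)(+2.43) / 0.0592 = 410.5.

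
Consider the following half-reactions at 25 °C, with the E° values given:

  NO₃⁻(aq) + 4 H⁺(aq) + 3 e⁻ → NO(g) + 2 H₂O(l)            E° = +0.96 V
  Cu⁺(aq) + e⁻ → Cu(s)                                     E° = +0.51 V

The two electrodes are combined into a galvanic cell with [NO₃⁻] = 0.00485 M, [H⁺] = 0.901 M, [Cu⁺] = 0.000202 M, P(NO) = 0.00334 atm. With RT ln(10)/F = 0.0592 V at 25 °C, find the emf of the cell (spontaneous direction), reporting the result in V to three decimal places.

+0.668 V

NO₃⁻/NO is the cathode (higher E°), Cu⁺/Cu the anode: E°cell = +0.96 − (+0.51) = +0.45 V, n = 3.
Overall: NO₃⁻(aq) + 4 H⁺(aq) + 3 Cu(s) → NO(g) + 2 H₂O(l) + 3 Cu⁺(aq)
Q = P(NO)·[Cu⁺]^3 / ([NO₃⁻]·[H⁺]^4); log Q = -11.065.
E = E° − (0.0592/n) log Q = +0.45 − (0.0592/3)(-11.065) = +0.668 V.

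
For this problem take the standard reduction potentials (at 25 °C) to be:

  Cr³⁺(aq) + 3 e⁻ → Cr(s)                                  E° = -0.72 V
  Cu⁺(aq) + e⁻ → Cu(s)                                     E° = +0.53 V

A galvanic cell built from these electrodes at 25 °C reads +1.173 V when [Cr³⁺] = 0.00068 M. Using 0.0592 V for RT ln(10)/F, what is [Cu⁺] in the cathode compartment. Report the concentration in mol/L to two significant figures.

0.0044 M

Cu⁺/Cu is the cathode, Cr³⁺/Cr the anode: E°cell = +1.25 V, n = 3.
Overall reaction: 3 Cu⁺(aq) + Cr(s) → 3 Cu(s) + Cr³⁺(aq); Q = [Cr³⁺]^1/[Cu⁺]^3.
From E = E° − (0.0592/n) log Q: log Q = (E° − E)·n/0.0592 = (+1.25 − (+1.173))·3/0.0592 = 3.9020.
So 3·log[Cu⁺] = 1·log(0.00068) − log Q = -3.1675 − (3.9020) = -7.0695; log[Cu⁺] = -7.0695 / 3 = -2.3565; [Cu⁺] = 10^(-2.3565) ≈ 0.0044 M.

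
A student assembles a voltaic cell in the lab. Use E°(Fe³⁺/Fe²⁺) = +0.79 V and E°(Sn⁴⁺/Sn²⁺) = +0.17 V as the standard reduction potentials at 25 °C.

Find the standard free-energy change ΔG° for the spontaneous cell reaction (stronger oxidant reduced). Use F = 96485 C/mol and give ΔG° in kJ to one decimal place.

Fe³⁺/Fe²⁺ (E° = +0.79 V) is the cathode; Sn⁴⁺/Sn²⁺ (E° = +0.17 V) is the anode, so E°cell = +0.62 V.
Balancing electrons gives n = 2 (lcm of 1 and 2).
ΔG° = −nFE° = −(2)(96485)(+0.62) = -119,641 J = -119.6 kJ.

-119.6 kJ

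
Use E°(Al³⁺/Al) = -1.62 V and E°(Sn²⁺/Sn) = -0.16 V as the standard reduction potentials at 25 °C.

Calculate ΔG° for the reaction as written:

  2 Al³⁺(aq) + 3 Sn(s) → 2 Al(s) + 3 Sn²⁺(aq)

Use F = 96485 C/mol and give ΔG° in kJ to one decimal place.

+845.2 kJ

As written, Al³⁺/Al is reduced (cathode) and Sn²⁺/Sn is oxidised (anode), so E°cell = (-1.62) − (-0.16) = -1.46 V.
Balancing electrons gives n = 6.
ΔG° = −nFE° = −(6)(96485)(-1.46) = 845,209 J = +845.2 kJ.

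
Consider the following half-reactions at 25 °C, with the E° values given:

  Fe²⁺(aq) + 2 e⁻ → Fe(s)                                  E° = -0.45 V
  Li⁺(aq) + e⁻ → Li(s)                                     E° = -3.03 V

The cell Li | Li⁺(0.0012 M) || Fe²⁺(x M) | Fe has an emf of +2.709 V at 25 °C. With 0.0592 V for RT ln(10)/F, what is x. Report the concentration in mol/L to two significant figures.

0.033 M

Fe²⁺/Fe is the cathode, Li⁺/Li the anode: E°cell = +2.58 V, n = 2.
Overall reaction: Fe²⁺(aq) + 2 Li(s) → Fe(s) + 2 Li⁺(aq); Q = [Li⁺]^2/[Fe²⁺]^1.
From E = E° − (0.0592/n) log Q: log Q = (E° − E)·n/0.0592 = (+2.58 − (+2.709))·2/0.0592 = -4.3581.
So 1·log[Fe²⁺] = 2·log(0.0012) − log Q = -5.8416 − (-4.3581) = -1.4835; [Fe²⁺] = 10^(-1.4835) ≈ 0.033 M.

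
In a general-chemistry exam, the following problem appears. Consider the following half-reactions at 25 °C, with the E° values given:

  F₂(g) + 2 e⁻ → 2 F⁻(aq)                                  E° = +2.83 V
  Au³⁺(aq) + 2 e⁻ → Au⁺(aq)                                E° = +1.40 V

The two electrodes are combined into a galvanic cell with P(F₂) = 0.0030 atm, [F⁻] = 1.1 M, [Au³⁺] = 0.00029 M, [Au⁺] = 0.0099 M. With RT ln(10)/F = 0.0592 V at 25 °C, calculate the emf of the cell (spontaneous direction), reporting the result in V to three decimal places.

F₂/F⁻ is the cathode (higher E°), Au³⁺/Au⁺ the anode: E°cell = +2.83 − (+1.40) = +1.43 V, n = 2.
Overall: F₂(g) + Au⁺(aq) → 2 F⁻(aq) + Au³⁺(aq)
Q = [F⁻]^2·[Au³⁺] / (P(F₂)·[Au⁺]); log Q = 1.072.
E = E° − (0.0592/n) log Q = +1.43 − (0.0592/2)(1.072) = +1.398 V.

+1.398 V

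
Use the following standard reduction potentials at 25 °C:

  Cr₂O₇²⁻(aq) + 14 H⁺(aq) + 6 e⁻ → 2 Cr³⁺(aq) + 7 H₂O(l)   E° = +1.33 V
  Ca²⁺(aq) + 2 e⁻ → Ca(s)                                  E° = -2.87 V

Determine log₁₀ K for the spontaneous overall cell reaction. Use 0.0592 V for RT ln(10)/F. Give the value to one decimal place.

Cathode: Cr₂O₇²⁻/Cr³⁺; anode: Ca²⁺/Ca. E°cell = +4.20 V, n = 6.
log K = nE°cell / 0.0592 = (6)(+4.20) / 0.0592 = 425.7.

425.7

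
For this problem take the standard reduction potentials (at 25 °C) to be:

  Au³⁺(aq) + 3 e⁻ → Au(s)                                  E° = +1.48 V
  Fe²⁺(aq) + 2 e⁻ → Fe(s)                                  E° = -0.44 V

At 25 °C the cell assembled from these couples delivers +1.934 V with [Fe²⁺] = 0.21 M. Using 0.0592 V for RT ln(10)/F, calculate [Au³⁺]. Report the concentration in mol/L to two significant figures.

Au³⁺/Au is the cathode, Fe²⁺/Fe the anode: E°cell = +1.92 V, n = 6.
Overall reaction: 2 Au³⁺(aq) + 3 Fe(s) → 2 Au(s) + 3 Fe²⁺(aq); Q = [Fe²⁺]^3/[Au³⁺]^2.
From E = E° − (0.0592/n) log Q: log Q = (E° − E)·n/0.0592 = (+1.92 − (+1.934))·6/0.0592 = -1.4189.
So 2·log[Au³⁺] = 3·log(0.21) − log Q = -2.0333 − (-1.4189) = -0.6144; log[Au³⁺] = -0.6144 / 2 = -0.3072; [Au³⁺] = 10^(-0.3072) ≈ 0.49 M.

0.49 M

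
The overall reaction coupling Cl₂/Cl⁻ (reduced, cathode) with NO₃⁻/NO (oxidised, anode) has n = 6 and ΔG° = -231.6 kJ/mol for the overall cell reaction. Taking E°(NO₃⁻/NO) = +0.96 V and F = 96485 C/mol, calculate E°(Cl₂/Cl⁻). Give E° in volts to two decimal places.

E°cell = −ΔG°/(nF) = −(-231.6×10³)/((6)(96485)) = +0.400 V.
Since Cl₂/Cl⁻ is the cathode and NO₃⁻/NO the anode, E°cell = E°(Cl₂/Cl⁻) − E°(NO₃⁻/NO).
So E°(Cl₂/Cl⁻) = E°cell + E°(NO₃⁻/NO) = +0.400 + (+0.96) = +1.36 V.

+1.36 V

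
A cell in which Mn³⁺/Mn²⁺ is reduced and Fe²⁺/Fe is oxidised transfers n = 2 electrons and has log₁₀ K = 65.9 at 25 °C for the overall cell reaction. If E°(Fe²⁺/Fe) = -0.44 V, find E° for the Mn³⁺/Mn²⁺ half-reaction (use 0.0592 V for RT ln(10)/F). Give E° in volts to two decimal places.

E°cell = (0.0592/n)·log K = (0.0592/2)(65.9) = +1.951 V.
Since Mn³⁺/Mn²⁺ is the cathode and Fe²⁺/Fe the anode, E°cell = E°(Mn³⁺/Mn²⁺) − E°(Fe²⁺/Fe).
So E°(Mn³⁺/Mn²⁺) = E°cell + E°(Fe²⁺/Fe) = +1.951 + (-0.44) = +1.51 V.

+1.51 V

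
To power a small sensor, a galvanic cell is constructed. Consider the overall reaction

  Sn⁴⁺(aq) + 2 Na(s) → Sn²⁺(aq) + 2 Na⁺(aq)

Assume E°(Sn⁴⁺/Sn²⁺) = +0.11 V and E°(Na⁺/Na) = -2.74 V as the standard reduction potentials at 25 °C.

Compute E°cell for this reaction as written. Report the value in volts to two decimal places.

+2.85 V

The Sn⁴⁺/Sn²⁺ couple has the higher reduction potential, so it is the cathode; Na⁺/Na is oxidised at the anode.
E°cell = E°(cathode) − E°(anode) = (+0.11) − (-2.74) = +2.85 V.
Since E°cell > 0, the reaction is spontaneous under standard conditions.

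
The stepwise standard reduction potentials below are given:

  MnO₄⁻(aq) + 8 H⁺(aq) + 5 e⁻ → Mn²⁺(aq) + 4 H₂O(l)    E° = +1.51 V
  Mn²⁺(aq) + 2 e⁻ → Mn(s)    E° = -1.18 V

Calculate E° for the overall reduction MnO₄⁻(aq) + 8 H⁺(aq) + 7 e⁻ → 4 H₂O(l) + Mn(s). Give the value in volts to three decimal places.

+0.741 V

Since ΔG° = −nFE° is additive over sequential reductions, n₃E°₃ = n₁E°₁ + n₂E°₂.
E°₃ = (5×+1.51 + 2×-1.18) / 7 = (+5.190) / 7 = +0.741 V.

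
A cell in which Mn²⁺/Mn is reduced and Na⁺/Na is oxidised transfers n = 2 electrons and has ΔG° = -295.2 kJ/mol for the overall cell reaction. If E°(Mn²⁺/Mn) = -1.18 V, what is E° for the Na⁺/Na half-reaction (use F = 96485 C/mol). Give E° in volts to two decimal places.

E°cell = −ΔG°/(nF) = −(-295.2×10³)/((2)(96485)) = +1.530 V.
Since Mn²⁺/Mn is the cathode and Na⁺/Na the anode, E°cell = E°(Mn²⁺/Mn) − E°(Na⁺/Na).
So E°(Na⁺/Na) = E°(Mn²⁺/Mn) − E°cell = (-1.18) − (+1.530) = -2.71 V.

-2.71 V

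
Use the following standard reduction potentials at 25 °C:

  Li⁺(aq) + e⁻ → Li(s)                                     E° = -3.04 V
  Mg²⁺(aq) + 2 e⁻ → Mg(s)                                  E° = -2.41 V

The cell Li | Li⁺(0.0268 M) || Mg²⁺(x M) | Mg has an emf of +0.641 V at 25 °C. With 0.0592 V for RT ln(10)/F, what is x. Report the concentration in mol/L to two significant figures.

0.0017 M

Mg²⁺/Mg is the cathode, Li⁺/Li the anode: E°cell = +0.63 V, n = 2.
Overall reaction: Mg²⁺(aq) + 2 Li(s) → Mg(s) + 2 Li⁺(aq); Q = [Li⁺]^2/[Mg²⁺]^1.
From E = E° − (0.0592/n) log Q: log Q = (E° − E)·n/0.0592 = (+0.63 − (+0.641))·2/0.0592 = -0.3716.
So 1·log[Mg²⁺] = 2·log(0.0268) − log Q = -3.1437 − (-0.3716) = -2.7721; [Mg²⁺] = 10^(-2.7721) ≈ 0.0017 M.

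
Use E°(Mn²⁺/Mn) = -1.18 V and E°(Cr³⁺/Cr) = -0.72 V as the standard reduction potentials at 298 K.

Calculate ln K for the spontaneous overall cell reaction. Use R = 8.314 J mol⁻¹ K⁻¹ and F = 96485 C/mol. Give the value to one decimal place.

Cathode: Cr³⁺/Cr; anode: Mn²⁺/Mn. E°cell = (-0.72) − (-1.18) = +0.46 V, with n = 6.
ΔG° = −nFE° = −RT ln K, so ln K = nFE°/(RT) = (6)(96485)(+0.46) / ((8.314)(298)) = 107.484.

107.5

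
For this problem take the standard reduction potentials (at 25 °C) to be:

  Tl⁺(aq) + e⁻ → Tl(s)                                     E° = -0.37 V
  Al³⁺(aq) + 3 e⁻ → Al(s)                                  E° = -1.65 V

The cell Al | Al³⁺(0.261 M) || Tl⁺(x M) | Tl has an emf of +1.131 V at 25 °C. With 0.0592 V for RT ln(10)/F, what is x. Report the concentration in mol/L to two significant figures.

0.0019 M

Tl⁺/Tl is the cathode, Al³⁺/Al the anode: E°cell = +1.28 V, n = 3.
Overall reaction: 3 Tl⁺(aq) + Al(s) → 3 Tl(s) + Al³⁺(aq); Q = [Al³⁺]^1/[Tl⁺]^3.
From E = E° − (0.0592/n) log Q: log Q = (E° − E)·n/0.0592 = (+1.28 − (+1.131))·3/0.0592 = 7.5507.
So 3·log[Tl⁺] = 1·log(0.261) − log Q = -0.5834 − (7.5507) = -8.1341; log[Tl⁺] = -8.1341 / 3 = -2.7114; [Tl⁺] = 10^(-2.7114) ≈ 0.0019 M.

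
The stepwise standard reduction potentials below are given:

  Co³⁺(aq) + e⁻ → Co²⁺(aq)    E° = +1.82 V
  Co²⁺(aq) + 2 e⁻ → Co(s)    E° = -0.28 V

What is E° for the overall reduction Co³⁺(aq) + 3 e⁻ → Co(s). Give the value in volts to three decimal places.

Since ΔG° = −nFE° is additive over sequential reductions, n₃E°₃ = n₁E°₁ + n₂E°₂.
E°₃ = (1×+1.82 + 2×-0.28) / 3 = (+1.260) / 3 = +0.420 V.

+0.420 V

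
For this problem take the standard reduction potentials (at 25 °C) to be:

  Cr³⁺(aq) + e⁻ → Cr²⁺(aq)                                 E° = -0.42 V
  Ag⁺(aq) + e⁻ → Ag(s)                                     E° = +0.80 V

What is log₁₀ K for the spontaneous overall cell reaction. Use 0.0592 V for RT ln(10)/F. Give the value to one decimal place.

20.6

Cathode: Ag⁺/Ag; anode: Cr³⁺/Cr²⁺. E°cell = +1.22 V, n = 1.
log K = nE°cell / 0.0592 = (1)(+1.22) / 0.0592 = 20.6.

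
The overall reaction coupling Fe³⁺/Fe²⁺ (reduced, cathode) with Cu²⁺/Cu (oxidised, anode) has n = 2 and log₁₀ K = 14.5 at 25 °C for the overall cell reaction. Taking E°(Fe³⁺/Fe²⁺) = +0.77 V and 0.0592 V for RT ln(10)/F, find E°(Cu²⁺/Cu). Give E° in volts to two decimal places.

E°cell = (0.0592/n)·log K = (0.0592/2)(14.5) = +0.429 V.
Since Fe³⁺/Fe²⁺ is the cathode and Cu²⁺/Cu the anode, E°cell = E°(Fe³⁺/Fe²⁺) − E°(Cu²⁺/Cu).
So E°(Cu²⁺/Cu) = E°(Fe³⁺/Fe²⁺) − E°cell = (+0.77) − (+0.429) = +0.34 V.

+0.34 V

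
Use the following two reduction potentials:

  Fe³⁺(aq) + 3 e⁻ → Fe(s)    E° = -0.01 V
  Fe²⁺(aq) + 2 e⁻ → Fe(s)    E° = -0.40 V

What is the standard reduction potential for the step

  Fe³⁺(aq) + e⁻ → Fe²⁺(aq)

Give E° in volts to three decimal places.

+0.770 V

Sequential free energies add, so n₃E°₃ = n₁E°₁ + n₂E°₂.
With n₃ = 3, and the known step contributing 2×(-0.40) V, the unknown satisfies 1·E° = 3×(-0.01) − 2×(-0.40) = +0.770.
E° = +0.770 / 1 = +0.770 V.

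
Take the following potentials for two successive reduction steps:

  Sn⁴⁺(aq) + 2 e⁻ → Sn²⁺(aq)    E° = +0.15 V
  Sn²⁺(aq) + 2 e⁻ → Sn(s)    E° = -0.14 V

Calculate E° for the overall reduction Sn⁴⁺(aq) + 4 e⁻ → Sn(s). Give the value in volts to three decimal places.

Adding the free-energy changes (−nFE°) of the two steps gives −n₃FE°₃ = −n₁FE°₁ − n₂FE°₂.
E°₃ = (2×+0.15 + 2×-0.14) / 4 = (+0.020) / 4 = +0.005 V.

+0.005 V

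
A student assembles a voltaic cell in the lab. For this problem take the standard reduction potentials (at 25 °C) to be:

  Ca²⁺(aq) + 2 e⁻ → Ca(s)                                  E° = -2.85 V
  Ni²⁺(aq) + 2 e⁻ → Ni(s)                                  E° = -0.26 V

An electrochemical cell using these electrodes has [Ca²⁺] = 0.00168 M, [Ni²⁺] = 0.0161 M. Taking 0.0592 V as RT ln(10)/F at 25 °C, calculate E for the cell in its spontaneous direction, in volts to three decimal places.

+2.619 V

Ni²⁺/Ni is the cathode (higher E°), Ca²⁺/Ca the anode: E°cell = -0.26 − (-2.85) = +2.59 V, n = 2.
Overall: Ni²⁺(aq) + Ca(s) → Ni(s) + Ca²⁺(aq)
Q = [Ca²⁺] / ([Ni²⁺]); log Q = -0.982.
E = E° − (0.0592/n) log Q = +2.59 − (0.0592/2)(-0.982) = +2.619 V.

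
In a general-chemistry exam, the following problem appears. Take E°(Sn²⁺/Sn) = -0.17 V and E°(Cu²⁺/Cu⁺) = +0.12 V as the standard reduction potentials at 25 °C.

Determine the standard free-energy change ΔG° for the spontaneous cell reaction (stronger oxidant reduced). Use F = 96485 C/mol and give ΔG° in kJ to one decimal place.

-56.0 kJ

Cu²⁺/Cu⁺ (E° = +0.12 V) is the cathode; Sn²⁺/Sn (E° = -0.17 V) is the anode, so E°cell = +0.29 V.
Balancing electrons gives n = 2 (lcm of 1 and 2).
ΔG° = −nFE° = −(2)(96485)(+0.29) = -55,961 J = -56.0 kJ.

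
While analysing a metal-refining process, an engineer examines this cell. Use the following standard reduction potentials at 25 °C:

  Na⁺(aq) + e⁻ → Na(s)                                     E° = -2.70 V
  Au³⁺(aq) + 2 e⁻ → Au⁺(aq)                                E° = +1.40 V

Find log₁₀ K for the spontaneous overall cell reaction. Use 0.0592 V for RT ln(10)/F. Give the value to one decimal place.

138.5

Cathode: Au³⁺/Au⁺; anode: Na⁺/Na. E°cell = +4.10 V, n = 2.
log K = nE°cell / 0.0592 = (2)(+4.10) / 0.0592 = 138.5.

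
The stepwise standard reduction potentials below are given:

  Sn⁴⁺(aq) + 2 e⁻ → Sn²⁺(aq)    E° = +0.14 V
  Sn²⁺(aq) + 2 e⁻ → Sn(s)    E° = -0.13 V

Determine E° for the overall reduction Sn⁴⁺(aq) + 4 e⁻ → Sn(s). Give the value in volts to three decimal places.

Since ΔG° = −nFE° is additive over sequential reductions, n₃E°₃ = n₁E°₁ + n₂E°₂.
E°₃ = (2×+0.14 + 2×-0.13) / 4 = (+0.020) / 4 = +0.005 V.

+0.005 V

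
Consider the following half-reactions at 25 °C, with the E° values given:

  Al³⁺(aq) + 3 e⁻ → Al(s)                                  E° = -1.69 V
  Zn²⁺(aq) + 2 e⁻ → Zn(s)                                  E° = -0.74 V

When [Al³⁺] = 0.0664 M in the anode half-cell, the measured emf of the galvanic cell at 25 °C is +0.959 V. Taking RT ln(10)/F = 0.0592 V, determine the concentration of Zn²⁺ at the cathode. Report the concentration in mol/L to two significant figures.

Zn²⁺/Zn is the cathode, Al³⁺/Al the anode: E°cell = +0.95 V, n = 6.
Overall reaction: 3 Zn²⁺(aq) + 2 Al(s) → 3 Zn(s) + 2 Al³⁺(aq); Q = [Al³⁺]^2/[Zn²⁺]^3.
From E = E° − (0.0592/n) log Q: log Q = (E° − E)·n/0.0592 = (+0.95 − (+0.959))·6/0.0592 = -0.9122.
So 3·log[Zn²⁺] = 2·log(0.0664) − log Q = -2.3557 − (-0.9122) = -1.4435; log[Zn²⁺] = -1.4435 / 3 = -0.4812; [Zn²⁺] = 10^(-0.4812) ≈ 0.33 M.

0.33 M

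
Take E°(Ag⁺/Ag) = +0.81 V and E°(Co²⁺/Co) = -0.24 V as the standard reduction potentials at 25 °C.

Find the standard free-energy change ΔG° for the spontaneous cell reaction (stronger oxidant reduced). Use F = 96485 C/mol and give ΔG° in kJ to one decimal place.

Ag⁺/Ag (E° = +0.81 V) is the cathode; Co²⁺/Co (E° = -0.24 V) is the anode, so E°cell = +1.05 V.
Balancing electrons gives n = 2 (lcm of 1 and 2).
ΔG° = −nFE° = −(2)(96485)(+1.05) = -202,618 J = -202.6 kJ.

-202.6 kJ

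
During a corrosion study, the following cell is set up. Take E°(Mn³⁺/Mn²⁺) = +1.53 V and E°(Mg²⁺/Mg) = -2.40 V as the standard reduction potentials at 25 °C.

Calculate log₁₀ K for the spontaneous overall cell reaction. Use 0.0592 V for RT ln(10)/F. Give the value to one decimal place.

Cathode: Mn³⁺/Mn²⁺; anode: Mg²⁺/Mg. E°cell = +3.93 V, n = 2.
log K = nE°cell / 0.0592 = (2)(+3.93) / 0.0592 = 132.8.

132.8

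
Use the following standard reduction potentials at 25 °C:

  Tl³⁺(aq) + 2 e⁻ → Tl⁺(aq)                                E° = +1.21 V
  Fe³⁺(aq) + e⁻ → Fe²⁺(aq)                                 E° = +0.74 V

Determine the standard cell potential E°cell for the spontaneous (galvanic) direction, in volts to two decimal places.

+0.47 V

The Tl³⁺/Tl⁺ couple has the higher reduction potential, so it is the cathode; Fe³⁺/Fe²⁺ is oxidised at the anode.
E°cell = E°(cathode) − E°(anode) = (+1.21) − (+0.74) = +0.47 V.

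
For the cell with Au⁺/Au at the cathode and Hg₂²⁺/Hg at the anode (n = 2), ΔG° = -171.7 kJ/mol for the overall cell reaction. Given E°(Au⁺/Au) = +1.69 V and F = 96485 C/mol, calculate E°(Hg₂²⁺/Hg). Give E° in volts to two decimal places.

E°cell = −ΔG°/(nF) = −(-171.7×10³)/((2)(96485)) = +0.890 V.
Since Au⁺/Au is the cathode and Hg₂²⁺/Hg the anode, E°cell = E°(Au⁺/Au) − E°(Hg₂²⁺/Hg).
So E°(Hg₂²⁺/Hg) = E°(Au⁺/Au) − E°cell = (+1.69) − (+0.890) = +0.80 V.

+0.80 V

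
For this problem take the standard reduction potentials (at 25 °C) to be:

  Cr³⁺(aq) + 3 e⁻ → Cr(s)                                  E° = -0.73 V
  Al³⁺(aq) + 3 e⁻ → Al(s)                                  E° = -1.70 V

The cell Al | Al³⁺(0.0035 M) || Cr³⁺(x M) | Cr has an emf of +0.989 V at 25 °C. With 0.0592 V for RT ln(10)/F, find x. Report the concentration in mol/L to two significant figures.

0.032 M

Cr³⁺/Cr is the cathode, Al³⁺/Al the anode: E°cell = +0.97 V, n = 3.
Overall reaction: Cr³⁺(aq) + Al(s) → Cr(s) + Al³⁺(aq); Q = [Al³⁺]^1/[Cr³⁺]^1.
From E = E° − (0.0592/n) log Q: log Q = (E° − E)·n/0.0592 = (+0.97 − (+0.989))·3/0.0592 = -0.9628.
So 1·log[Cr³⁺] = 1·log(0.0035) − log Q = -2.4559 − (-0.9628) = -1.4931; [Cr³⁺] = 10^(-1.4931) ≈ 0.032 M.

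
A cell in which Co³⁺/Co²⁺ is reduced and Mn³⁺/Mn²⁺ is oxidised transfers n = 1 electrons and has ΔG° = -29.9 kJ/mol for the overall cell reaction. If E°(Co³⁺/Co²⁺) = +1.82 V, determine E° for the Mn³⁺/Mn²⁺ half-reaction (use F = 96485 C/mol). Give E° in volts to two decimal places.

E°cell = −ΔG°/(nF) = −(-29.9×10³)/((1)(96485)) = +0.310 V.
Since Co³⁺/Co²⁺ is the cathode and Mn³⁺/Mn²⁺ the anode, E°cell = E°(Co³⁺/Co²⁺) − E°(Mn³⁺/Mn²⁺).
So E°(Mn³⁺/Mn²⁺) = E°(Co³⁺/Co²⁺) − E°cell = (+1.82) − (+0.310) = +1.51 V.

+1.51 V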